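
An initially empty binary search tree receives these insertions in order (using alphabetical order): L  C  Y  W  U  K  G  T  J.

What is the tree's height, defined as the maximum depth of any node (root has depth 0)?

4

Insert L: tree is empty, so L becomes the root.
Insert C: C < L → go left. Place as left child of L.
Insert Y: Y > L → go right. Place as right child of L.
Insert W: W > L → go right; W < Y → go left. Place as left child of Y.
Insert U: U > L → go right; U < Y → go left; U < W → go left. Place as left child of W.
Insert K: K < L → go left; K > C → go right. Place as right child of C.
Insert G: G < L → go left; G > C → go right; G < K → go left. Place as left child of K.
Insert T: T > L → go right; T < Y → go left; T < W → go left; T < U → go left. Place as left child of U.
Insert J: J < L → go left; J > C → go right; J < K → go left; J > G → go right. Place as right child of G.

The deepest node is T at depth 4.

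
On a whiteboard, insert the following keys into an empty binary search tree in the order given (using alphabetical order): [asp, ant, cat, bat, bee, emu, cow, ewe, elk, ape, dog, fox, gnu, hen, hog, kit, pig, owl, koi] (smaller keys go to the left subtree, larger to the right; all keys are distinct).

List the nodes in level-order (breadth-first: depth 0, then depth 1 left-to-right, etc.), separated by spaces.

Insert asp: tree is empty, so asp becomes the root.
Insert ant: ant < asp → go left. Place as left child of asp.
Insert cat: cat > asp → go right. Place as right child of asp.
Insert bat: bat > asp → go right; bat < cat → go left. Place as left child of cat.
Insert bee: bee > asp → go right; bee < cat → go left; bee > bat → go right. Place as right child of bat.
Insert emu: emu > asp → go right; emu > cat → go right. Place as right child of cat.
Insert cow: cow > asp → go right; cow > cat → go right; cow < emu → go left. Place as left child of emu.
Insert ewe: ewe > asp → go right; ewe > cat → go right; ewe > emu → go right. Place as right child of emu.
Insert elk: elk > asp → go right; elk > cat → go right; elk < emu → go left; elk > cow → go right. Place as right child of cow.
Insert ape: ape < asp → go left; ape > ant → go right. Place as right child of ant.
Insert dog: dog > asp → go right; dog > cat → go right; dog < emu → go left; dog > cow → go right; dog < elk → go left. Place as left child of elk.
Insert fox: fox > asp → go right; fox > cat → go right; fox > emu → go right; fox > ewe → go right. Place as right child of ewe.
Insert gnu: gnu > asp → go right; gnu > cat → go right; gnu > emu → go right; gnu > ewe → go right; gnu > fox → go right. Place as right child of fox.
Insert hen: hen > asp → go right; hen > cat → go right; hen > emu → go right; hen > ewe → go right; hen > fox → go right; hen > gnu → go right. Place as right child of gnu.
Insert hog: hog > asp → go right; hog > cat → go right; hog > emu → go right; hog > ewe → go right; hog > fox → go right; hog > gnu → go right; hog > hen → go right. Place as right child of hen.
Insert kit: kit > asp → go right; kit > cat → go right; kit > emu → go right; kit > ewe → go right; kit > fox → go right; kit > gnu → go right; kit > hen → go right; kit > hog → go right. Place as right child of hog.
Insert pig: pig > asp → go right; pig > cat → go right; pig > emu → go right; pig > ewe → go right; pig > fox → go right; pig > gnu → go right; pig > hen → go right; pig > hog → go right; pig > kit → go right. Place as right child of kit.
Insert owl: owl > asp → go right; owl > cat → go right; owl > emu → go right; owl > ewe → go right; owl > fox → go right; owl > gnu → go right; owl > hen → go right; owl > hog → go right; owl > kit → go right; owl < pig → go left. Place as left child of pig.
Insert koi: koi > asp → go right; koi > cat → go right; koi > emu → go right; koi > ewe → go right; koi > fox → go right; koi > gnu → go right; koi > hen → go right; koi > hog → go right; koi > kit → go right; koi < pig → go left; koi < owl → go left. Place as left child of owl.

asp ant cat ape bat emu bee cow ewe elk fox dog gnu hen hog kit pig owl koi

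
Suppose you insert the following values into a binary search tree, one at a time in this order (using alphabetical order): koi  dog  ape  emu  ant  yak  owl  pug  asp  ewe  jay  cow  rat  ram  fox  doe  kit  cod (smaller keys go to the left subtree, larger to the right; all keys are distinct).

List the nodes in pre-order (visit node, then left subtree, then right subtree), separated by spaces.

Resulting structure (node: left, right):
  koi: L=dog, R=yak
  dog: L=ape, R=emu
  ape: L=ant, R=asp
  emu: L=–, R=ewe
  ant: L=–, R=–
  yak: L=owl, R=–
  owl: L=–, R=pug
  pug: L=–, R=rat
  asp: L=–, R=cow
  ewe: L=–, R=jay
  jay: L=fox, R=kit
  cow: L=cod, R=doe
  rat: L=ram, R=–
  ram: L=–, R=–
  fox: L=–, R=–
  doe: L=–, R=–
  kit: L=–, R=–
  cod: L=–, R=–

koi dog ape ant asp cow cod doe emu ewe jay fox kit yak owl pug rat ram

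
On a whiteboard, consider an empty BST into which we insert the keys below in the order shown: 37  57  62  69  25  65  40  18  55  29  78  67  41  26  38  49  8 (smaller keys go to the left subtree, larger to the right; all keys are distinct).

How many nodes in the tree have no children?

37: root
57: right child of 37 (depth 1)
62: right child of 57 (depth 2)
69: right child of 62 (depth 3)
25: left child of 37 (depth 1)
65: left child of 69 (depth 4)
40: left child of 57 (depth 2)
18: left child of 25 (depth 2)
55: right child of 40 (depth 3)
29: right child of 25 (depth 2)
78: right child of 69 (depth 4)
67: right child of 65 (depth 5)
41: left child of 55 (depth 4)
26: left child of 29 (depth 3)
38: left child of 40 (depth 3)
49: right child of 41 (depth 5)
8: left child of 18 (depth 3)

Leaves: 8, 26, 38, 49, 67, 78 — 6 in total.

6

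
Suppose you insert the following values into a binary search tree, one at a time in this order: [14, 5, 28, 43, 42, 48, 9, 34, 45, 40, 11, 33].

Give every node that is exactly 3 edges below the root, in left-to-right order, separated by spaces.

14: root
5: left child of 14 (depth 1)
28: right child of 14 (depth 1)
43: right child of 28 (depth 2)
42: left child of 43 (depth 3)
48: right child of 43 (depth 3)
9: right child of 5 (depth 2)
34: left child of 42 (depth 4)
45: left child of 48 (depth 4)
40: right child of 34 (depth 5)
11: right child of 9 (depth 3)
33: left child of 34 (depth 5)

11 42 48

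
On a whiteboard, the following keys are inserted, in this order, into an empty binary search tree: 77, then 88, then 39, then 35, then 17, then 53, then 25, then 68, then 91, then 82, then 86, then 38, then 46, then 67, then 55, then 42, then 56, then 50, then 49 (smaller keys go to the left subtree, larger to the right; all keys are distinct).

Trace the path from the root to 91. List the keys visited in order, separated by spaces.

Insert 77: tree is empty, so 77 becomes the root.
Insert 88: 88 > 77 → go right. Place as right child of 77.
Insert 39: 39 < 77 → go left. Place as left child of 77.
Insert 35: 35 < 77 → go left; 35 < 39 → go left. Place as left child of 39.
Insert 17: 17 < 77 → go left; 17 < 39 → go left; 17 < 35 → go left. Place as left child of 35.
Insert 53: 53 < 77 → go left; 53 > 39 → go right. Place as right child of 39.
Insert 25: 25 < 77 → go left; 25 < 39 → go left; 25 < 35 → go left; 25 > 17 → go right. Place as right child of 17.
Insert 68: 68 < 77 → go left; 68 > 39 → go right; 68 > 53 → go right. Place as right child of 53.
Insert 91: 91 > 77 → go right; 91 > 88 → go right. Place as right child of 88.
Insert 82: 82 > 77 → go right; 82 < 88 → go left. Place as left child of 88.
Insert 86: 86 > 77 → go right; 86 < 88 → go left; 86 > 82 → go right. Place as right child of 82.
Insert 38: 38 < 77 → go left; 38 < 39 → go left; 38 > 35 → go right. Place as right child of 35.
Insert 46: 46 < 77 → go left; 46 > 39 → go right; 46 < 53 → go left. Place as left child of 53.
Insert 67: 67 < 77 → go left; 67 > 39 → go right; 67 > 53 → go right; 67 < 68 → go left. Place as left child of 68.
Insert 55: 55 < 77 → go left; 55 > 39 → go right; 55 > 53 → go right; 55 < 68 → go left; 55 < 67 → go left. Place as left child of 67.
Insert 42: 42 < 77 → go left; 42 > 39 → go right; 42 < 53 → go left; 42 < 46 → go left. Place as left child of 46.
Insert 56: 56 < 77 → go left; 56 > 39 → go right; 56 > 53 → go right; 56 < 68 → go left; 56 < 67 → go left; 56 > 55 → go right. Place as right child of 55.
Insert 50: 50 < 77 → go left; 50 > 39 → go right; 50 < 53 → go left; 50 > 46 → go right. Place as right child of 46.
Insert 49: 49 < 77 → go left; 49 > 39 → go right; 49 < 53 → go left; 49 > 46 → go right; 49 < 50 → go left. Place as left child of 50.

77 88 91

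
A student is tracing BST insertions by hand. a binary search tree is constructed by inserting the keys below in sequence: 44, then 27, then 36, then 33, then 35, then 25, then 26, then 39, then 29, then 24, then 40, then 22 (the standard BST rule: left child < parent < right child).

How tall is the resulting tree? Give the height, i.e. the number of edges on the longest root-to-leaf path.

44: root
27: left child of 44 (depth 1)
36: right child of 27 (depth 2)
33: left child of 36 (depth 3)
35: right child of 33 (depth 4)
25: left child of 27 (depth 2)
26: right child of 25 (depth 3)
39: right child of 36 (depth 3)
29: left child of 33 (depth 4)
24: left child of 25 (depth 3)
40: right child of 39 (depth 4)
22: left child of 24 (depth 4)

The deepest node is 35 at depth 4.

4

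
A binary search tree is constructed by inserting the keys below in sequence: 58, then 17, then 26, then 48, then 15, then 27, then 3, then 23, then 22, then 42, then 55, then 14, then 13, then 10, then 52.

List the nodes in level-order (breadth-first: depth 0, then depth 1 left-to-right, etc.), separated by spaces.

58 17 15 26 3 23 48 14 22 27 55 13 42 52 10

Resulting structure (node: left, right):
  58: L=17, R=–
  17: L=15, R=26
  26: L=23, R=48
  48: L=27, R=55
  15: L=3, R=–
  27: L=–, R=42
  3: L=–, R=14
  23: L=22, R=–
  22: L=–, R=–
  42: L=–, R=–
  55: L=52, R=–
  14: L=13, R=–
  13: L=10, R=–
  10: L=–, R=–
  52: L=–, R=–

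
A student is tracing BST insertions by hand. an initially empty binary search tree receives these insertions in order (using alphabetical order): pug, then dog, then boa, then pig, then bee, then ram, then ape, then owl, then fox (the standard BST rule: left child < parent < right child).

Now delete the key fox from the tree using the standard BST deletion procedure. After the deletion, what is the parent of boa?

dog

Resulting structure (node: left, right):
  pug: L=dog, R=ram
  dog: L=boa, R=pig
  boa: L=bee, R=–
  pig: L=owl, R=–
  bee: L=ape, R=–
  ram: L=–, R=–
  ape: L=–, R=–
  owl: L=fox, R=–
  fox: L=–, R=–

Delete fox (at most one child — splice it out).
After deletion, boa's parent is dog.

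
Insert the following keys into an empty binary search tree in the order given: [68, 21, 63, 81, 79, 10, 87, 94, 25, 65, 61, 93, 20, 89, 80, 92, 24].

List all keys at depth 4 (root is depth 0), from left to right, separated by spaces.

68: root
21: left child of 68 (depth 1)
63: right child of 21 (depth 2)
81: right child of 68 (depth 1)
79: left child of 81 (depth 2)
10: left child of 21 (depth 2)
87: right child of 81 (depth 2)
94: right child of 87 (depth 3)
25: left child of 63 (depth 3)
65: right child of 63 (depth 3)
61: right child of 25 (depth 4)
93: left child of 94 (depth 4)
20: right child of 10 (depth 3)
89: left child of 93 (depth 5)
80: right child of 79 (depth 3)
92: right child of 89 (depth 6)
24: left child of 25 (depth 4)

24 61 93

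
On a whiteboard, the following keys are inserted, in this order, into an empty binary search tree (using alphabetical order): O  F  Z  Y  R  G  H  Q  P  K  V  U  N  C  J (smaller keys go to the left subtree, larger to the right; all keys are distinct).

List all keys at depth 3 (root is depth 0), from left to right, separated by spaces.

H R

Insert O: tree is empty, so O becomes the root.
Insert F: F < O → go left. Place as left child of O.
Insert Z: Z > O → go right. Place as right child of O.
Insert Y: Y > O → go right; Y < Z → go left. Place as left child of Z.
Insert R: R > O → go right; R < Z → go left; R < Y → go left. Place as left child of Y.
Insert G: G < O → go left; G > F → go right. Place as right child of F.
Insert H: H < O → go left; H > F → go right; H > G → go right. Place as right child of G.
Insert Q: Q > O → go right; Q < Z → go left; Q < Y → go left; Q < R → go left. Place as left child of R.
Insert P: P > O → go right; P < Z → go left; P < Y → go left; P < R → go left; P < Q → go left. Place as left child of Q.
Insert K: K < O → go left; K > F → go right; K > G → go right; K > H → go right. Place as right child of H.
Insert V: V > O → go right; V < Z → go left; V < Y → go left; V > R → go right. Place as right child of R.
Insert U: U > O → go right; U < Z → go left; U < Y → go left; U > R → go right; U < V → go left. Place as left child of V.
Insert N: N < O → go left; N > F → go right; N > G → go right; N > H → go right; N > K → go right. Place as right child of K.
Insert C: C < O → go left; C < F → go left. Place as left child of F.
Insert J: J < O → go left; J > F → go right; J > G → go right; J > H → go right; J < K → go left. Place as left child of K.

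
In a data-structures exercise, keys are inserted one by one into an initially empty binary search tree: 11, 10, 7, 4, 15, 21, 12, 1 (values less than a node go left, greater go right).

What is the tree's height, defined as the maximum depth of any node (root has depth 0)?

4

Insert 11: tree is empty, so 11 becomes the root.
Insert 10: 10 < 11 → go left. Place as left child of 11.
Insert 7: 7 < 11 → go left; 7 < 10 → go left. Place as left child of 10.
Insert 4: 4 < 11 → go left; 4 < 10 → go left; 4 < 7 → go left. Place as left child of 7.
Insert 15: 15 > 11 → go right. Place as right child of 11.
Insert 21: 21 > 11 → go right; 21 > 15 → go right. Place as right child of 15.
Insert 12: 12 > 11 → go right; 12 < 15 → go left. Place as left child of 15.
Insert 1: 1 < 11 → go left; 1 < 10 → go left; 1 < 7 → go left; 1 < 4 → go left. Place as left child of 4.

The deepest node is 1 at depth 4.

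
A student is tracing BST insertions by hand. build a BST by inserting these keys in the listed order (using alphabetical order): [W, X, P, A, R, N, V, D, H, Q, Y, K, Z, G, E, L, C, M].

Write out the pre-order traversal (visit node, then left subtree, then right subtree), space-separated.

W P A N D C H G E K L M R Q V X Y Z

Insert W: tree is empty, so W becomes the root.
Insert X: X > W → go right. Place as right child of W.
Insert P: P < W → go left. Place as left child of W.
Insert A: A < W → go left; A < P → go left. Place as left child of P.
Insert R: R < W → go left; R > P → go right. Place as right child of P.
Insert N: N < W → go left; N < P → go left; N > A → go right. Place as right child of A.
Insert V: V < W → go left; V > P → go right; V > R → go right. Place as right child of R.
Insert D: D < W → go left; D < P → go left; D > A → go right; D < N → go left. Place as left child of N.
Insert H: H < W → go left; H < P → go left; H > A → go right; H < N → go left; H > D → go right. Place as right child of D.
Insert Q: Q < W → go left; Q > P → go right; Q < R → go left. Place as left child of R.
Insert Y: Y > W → go right; Y > X → go right. Place as right child of X.
Insert K: K < W → go left; K < P → go left; K > A → go right; K < N → go left; K > D → go right; K > H → go right. Place as right child of H.
Insert Z: Z > W → go right; Z > X → go right; Z > Y → go right. Place as right child of Y.
Insert G: G < W → go left; G < P → go left; G > A → go right; G < N → go left; G > D → go right; G < H → go left. Place as left child of H.
Insert E: E < W → go left; E < P → go left; E > A → go right; E < N → go left; E > D → go right; E < H → go left; E < G → go left. Place as left child of G.
Insert L: L < W → go left; L < P → go left; L > A → go right; L < N → go left; L > D → go right; L > H → go right; L > K → go right. Place as right child of K.
Insert C: C < W → go left; C < P → go left; C > A → go right; C < N → go left; C < D → go left. Place as left child of D.
Insert M: M < W → go left; M < P → go left; M > A → go right; M < N → go left; M > D → go right; M > H → go right; M > K → go right; M > L → go right. Place as right child of L.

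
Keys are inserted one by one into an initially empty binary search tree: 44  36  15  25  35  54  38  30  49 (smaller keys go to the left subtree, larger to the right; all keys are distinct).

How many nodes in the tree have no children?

3

44: root
36: left child of 44 (depth 1)
15: left child of 36 (depth 2)
25: right child of 15 (depth 3)
35: right child of 25 (depth 4)
54: right child of 44 (depth 1)
38: right child of 36 (depth 2)
30: left child of 35 (depth 5)
49: left child of 54 (depth 2)

Leaves: 30, 38, 49 — 3 in total.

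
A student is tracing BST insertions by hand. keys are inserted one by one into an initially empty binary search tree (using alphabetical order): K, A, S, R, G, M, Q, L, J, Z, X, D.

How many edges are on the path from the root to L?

Insert K: tree is empty, so K becomes the root.
Insert A: A < K → go left. Place as left child of K.
Insert S: S > K → go right. Place as right child of K.
Insert R: R > K → go right; R < S → go left. Place as left child of S.
Insert G: G < K → go left; G > A → go right. Place as right child of A.
Insert M: M > K → go right; M < S → go left; M < R → go left. Place as left child of R.
Insert Q: Q > K → go right; Q < S → go left; Q < R → go left; Q > M → go right. Place as right child of M.
Insert L: L > K → go right; L < S → go left; L < R → go left; L < M → go left. Place as left child of M.
Insert J: J < K → go left; J > A → go right; J > G → go right. Place as right child of G.
Insert Z: Z > K → go right; Z > S → go right. Place as right child of S.
Insert X: X > K → go right; X > S → go right; X < Z → go left. Place as left child of Z.
Insert D: D < K → go left; D > A → go right; D < G → go left. Place as left child of G.

Path to L: K → S → R → M → L, which is 4 edges.

4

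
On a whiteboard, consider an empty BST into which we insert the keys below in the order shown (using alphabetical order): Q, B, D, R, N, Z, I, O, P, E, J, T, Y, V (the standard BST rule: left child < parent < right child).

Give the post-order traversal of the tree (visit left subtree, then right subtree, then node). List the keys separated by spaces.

E J I P O N D B V Y T Z R Q

Q: root
B: left child of Q (depth 1)
D: right child of B (depth 2)
R: right child of Q (depth 1)
N: right child of D (depth 3)
Z: right child of R (depth 2)
I: left child of N (depth 4)
O: right child of N (depth 4)
P: right child of O (depth 5)
E: left child of I (depth 5)
J: right child of I (depth 5)
T: left child of Z (depth 3)
Y: right child of T (depth 4)
V: left child of Y (depth 5)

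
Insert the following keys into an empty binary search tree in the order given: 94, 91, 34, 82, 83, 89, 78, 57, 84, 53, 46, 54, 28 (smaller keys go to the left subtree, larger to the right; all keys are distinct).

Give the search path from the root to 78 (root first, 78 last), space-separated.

94 91 34 82 78

Insert 94: tree is empty, so 94 becomes the root.
Insert 91: 91 < 94 → go left. Place as left child of 94.
Insert 34: 34 < 94 → go left; 34 < 91 → go left. Place as left child of 91.
Insert 82: 82 < 94 → go left; 82 < 91 → go left; 82 > 34 → go right. Place as right child of 34.
Insert 83: 83 < 94 → go left; 83 < 91 → go left; 83 > 34 → go right; 83 > 82 → go right. Place as right child of 82.
Insert 89: 89 < 94 → go left; 89 < 91 → go left; 89 > 34 → go right; 89 > 82 → go right; 89 > 83 → go right. Place as right child of 83.
Insert 78: 78 < 94 → go left; 78 < 91 → go left; 78 > 34 → go right; 78 < 82 → go left. Place as left child of 82.
Insert 57: 57 < 94 → go left; 57 < 91 → go left; 57 > 34 → go right; 57 < 82 → go left; 57 < 78 → go left. Place as left child of 78.
Insert 84: 84 < 94 → go left; 84 < 91 → go left; 84 > 34 → go right; 84 > 82 → go right; 84 > 83 → go right; 84 < 89 → go left. Place as left child of 89.
Insert 53: 53 < 94 → go left; 53 < 91 → go left; 53 > 34 → go right; 53 < 82 → go left; 53 < 78 → go left; 53 < 57 → go left. Place as left child of 57.
Insert 46: 46 < 94 → go left; 46 < 91 → go left; 46 > 34 → go right; 46 < 82 → go left; 46 < 78 → go left; 46 < 57 → go left; 46 < 53 → go left. Place as left child of 53.
Insert 54: 54 < 94 → go left; 54 < 91 → go left; 54 > 34 → go right; 54 < 82 → go left; 54 < 78 → go left; 54 < 57 → go left; 54 > 53 → go right. Place as right child of 53.
Insert 28: 28 < 94 → go left; 28 < 91 → go left; 28 < 34 → go left. Place as left child of 34.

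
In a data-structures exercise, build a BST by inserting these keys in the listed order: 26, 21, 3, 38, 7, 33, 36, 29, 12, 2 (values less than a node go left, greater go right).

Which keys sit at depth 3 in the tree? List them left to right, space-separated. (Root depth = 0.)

26: root
21: left child of 26 (depth 1)
3: left child of 21 (depth 2)
38: right child of 26 (depth 1)
7: right child of 3 (depth 3)
33: left child of 38 (depth 2)
36: right child of 33 (depth 3)
29: left child of 33 (depth 3)
12: right child of 7 (depth 4)
2: left child of 3 (depth 3)

2 7 29 36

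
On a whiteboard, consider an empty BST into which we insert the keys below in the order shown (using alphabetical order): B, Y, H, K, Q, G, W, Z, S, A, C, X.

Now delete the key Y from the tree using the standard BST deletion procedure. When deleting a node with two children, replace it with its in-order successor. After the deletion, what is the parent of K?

H

Insert B: tree is empty, so B becomes the root.
Insert Y: Y > B → go right. Place as right child of B.
Insert H: H > B → go right; H < Y → go left. Place as left child of Y.
Insert K: K > B → go right; K < Y → go left; K > H → go right. Place as right child of H.
Insert Q: Q > B → go right; Q < Y → go left; Q > H → go right; Q > K → go right. Place as right child of K.
Insert G: G > B → go right; G < Y → go left; G < H → go left. Place as left child of H.
Insert W: W > B → go right; W < Y → go left; W > H → go right; W > K → go right; W > Q → go right. Place as right child of Q.
Insert Z: Z > B → go right; Z > Y → go right. Place as right child of Y.
Insert S: S > B → go right; S < Y → go left; S > H → go right; S > K → go right; S > Q → go right; S < W → go left. Place as left child of W.
Insert A: A < B → go left. Place as left child of B.
Insert C: C > B → go right; C < Y → go left; C < H → go left; C < G → go left. Place as left child of G.
Insert X: X > B → go right; X < Y → go left; X > H → go right; X > K → go right; X > Q → go right; X > W → go right. Place as right child of W.

Delete Y (two children — replace with in-order successor).
After deletion, K's parent is H.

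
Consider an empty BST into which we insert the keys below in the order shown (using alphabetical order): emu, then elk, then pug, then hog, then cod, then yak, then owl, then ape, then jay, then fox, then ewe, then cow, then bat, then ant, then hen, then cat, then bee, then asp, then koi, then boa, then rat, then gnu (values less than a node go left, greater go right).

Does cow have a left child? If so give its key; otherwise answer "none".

Resulting structure (node: left, right):
  emu: L=elk, R=pug
  elk: L=cod, R=–
  pug: L=hog, R=yak
  hog: L=fox, R=owl
  cod: L=ape, R=cow
  yak: L=rat, R=–
  owl: L=jay, R=–
  ape: L=ant, R=bat
  jay: L=–, R=koi
  fox: L=ewe, R=hen
  ewe: L=–, R=–
  cow: L=–, R=–
  bat: L=asp, R=cat
  ant: L=–, R=–
  hen: L=gnu, R=–
  cat: L=bee, R=–
  bee: L=–, R=boa
  asp: L=–, R=–
  koi: L=–, R=–
  boa: L=–, R=–
  rat: L=–, R=–
  gnu: L=–, R=–

none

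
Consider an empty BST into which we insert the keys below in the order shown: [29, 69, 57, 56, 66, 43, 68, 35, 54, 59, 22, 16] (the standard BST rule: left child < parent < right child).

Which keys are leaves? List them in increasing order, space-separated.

29: root
69: right child of 29 (depth 1)
57: left child of 69 (depth 2)
56: left child of 57 (depth 3)
66: right child of 57 (depth 3)
43: left child of 56 (depth 4)
68: right child of 66 (depth 4)
35: left child of 43 (depth 5)
54: right child of 43 (depth 5)
59: left child of 66 (depth 4)
22: left child of 29 (depth 1)
16: left child of 22 (depth 2)

16 35 54 59 68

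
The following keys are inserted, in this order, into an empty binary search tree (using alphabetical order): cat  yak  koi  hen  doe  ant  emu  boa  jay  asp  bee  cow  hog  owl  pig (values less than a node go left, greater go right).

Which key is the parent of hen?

koi

Insert cat: tree is empty, so cat becomes the root.
Insert yak: yak > cat → go right. Place as right child of cat.
Insert koi: koi > cat → go right; koi < yak → go left. Place as left child of yak.
Insert hen: hen > cat → go right; hen < yak → go left; hen < koi → go left. Place as left child of koi.
Insert doe: doe > cat → go right; doe < yak → go left; doe < koi → go left; doe < hen → go left. Place as left child of hen.
Insert ant: ant < cat → go left. Place as left child of cat.
Insert emu: emu > cat → go right; emu < yak → go left; emu < koi → go left; emu < hen → go left; emu > doe → go right. Place as right child of doe.
Insert boa: boa < cat → go left; boa > ant → go right. Place as right child of ant.
Insert jay: jay > cat → go right; jay < yak → go left; jay < koi → go left; jay > hen → go right. Place as right child of hen.
Insert asp: asp < cat → go left; asp > ant → go right; asp < boa → go left. Place as left child of boa.
Insert bee: bee < cat → go left; bee > ant → go right; bee < boa → go left; bee > asp → go right. Place as right child of asp.
Insert cow: cow > cat → go right; cow < yak → go left; cow < koi → go left; cow < hen → go left; cow < doe → go left. Place as left child of doe.
Insert hog: hog > cat → go right; hog < yak → go left; hog < koi → go left; hog > hen → go right; hog < jay → go left. Place as left child of jay.
Insert owl: owl > cat → go right; owl < yak → go left; owl > koi → go right. Place as right child of koi.
Insert pig: pig > cat → go right; pig < yak → go left; pig > koi → go right; pig > owl → go right. Place as right child of owl.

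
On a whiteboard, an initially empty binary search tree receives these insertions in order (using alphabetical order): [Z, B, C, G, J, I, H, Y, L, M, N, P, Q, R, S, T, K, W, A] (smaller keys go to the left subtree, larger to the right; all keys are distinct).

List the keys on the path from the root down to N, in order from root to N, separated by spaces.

Z B C G J Y L M N

Z: root
B: left child of Z (depth 1)
C: right child of B (depth 2)
G: right child of C (depth 3)
J: right child of G (depth 4)
I: left child of J (depth 5)
H: left child of I (depth 6)
Y: right child of J (depth 5)
L: left child of Y (depth 6)
M: right child of L (depth 7)
N: right child of M (depth 8)
P: right child of N (depth 9)
Q: right child of P (depth 10)
R: right child of Q (depth 11)
S: right child of R (depth 12)
T: right child of S (depth 13)
K: left child of L (depth 7)
W: right child of T (depth 14)
A: left child of B (depth 2)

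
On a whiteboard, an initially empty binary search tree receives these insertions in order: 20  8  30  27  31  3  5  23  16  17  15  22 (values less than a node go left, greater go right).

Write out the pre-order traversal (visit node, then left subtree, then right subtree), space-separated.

Resulting structure (node: left, right):
  20: L=8, R=30
  8: L=3, R=16
  30: L=27, R=31
  27: L=23, R=–
  31: L=–, R=–
  3: L=–, R=5
  5: L=–, R=–
  23: L=22, R=–
  16: L=15, R=17
  17: L=–, R=–
  15: L=–, R=–
  22: L=–, R=–

20 8 3 5 16 15 17 30 27 23 22 31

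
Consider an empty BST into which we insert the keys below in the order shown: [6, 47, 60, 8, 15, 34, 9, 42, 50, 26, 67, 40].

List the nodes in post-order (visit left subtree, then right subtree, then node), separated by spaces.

Insert 6: tree is empty, so 6 becomes the root.
Insert 47: 47 > 6 → go right. Place as right child of 6.
Insert 60: 60 > 6 → go right; 60 > 47 → go right. Place as right child of 47.
Insert 8: 8 > 6 → go right; 8 < 47 → go left. Place as left child of 47.
Insert 15: 15 > 6 → go right; 15 < 47 → go left; 15 > 8 → go right. Place as right child of 8.
Insert 34: 34 > 6 → go right; 34 < 47 → go left; 34 > 8 → go right; 34 > 15 → go right. Place as right child of 15.
Insert 9: 9 > 6 → go right; 9 < 47 → go left; 9 > 8 → go right; 9 < 15 → go left. Place as left child of 15.
Insert 42: 42 > 6 → go right; 42 < 47 → go left; 42 > 8 → go right; 42 > 15 → go right; 42 > 34 → go right. Place as right child of 34.
Insert 50: 50 > 6 → go right; 50 > 47 → go right; 50 < 60 → go left. Place as left child of 60.
Insert 26: 26 > 6 → go right; 26 < 47 → go left; 26 > 8 → go right; 26 > 15 → go right; 26 < 34 → go left. Place as left child of 34.
Insert 67: 67 > 6 → go right; 67 > 47 → go right; 67 > 60 → go right. Place as right child of 60.
Insert 40: 40 > 6 → go right; 40 < 47 → go left; 40 > 8 → go right; 40 > 15 → go right; 40 > 34 → go right; 40 < 42 → go left. Place as left child of 42.

9 26 40 42 34 15 8 50 67 60 47 6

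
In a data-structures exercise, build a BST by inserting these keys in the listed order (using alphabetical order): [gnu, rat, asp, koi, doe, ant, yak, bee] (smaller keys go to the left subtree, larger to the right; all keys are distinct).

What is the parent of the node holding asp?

gnu: root
rat: right child of gnu (depth 1)
asp: left child of gnu (depth 1)
koi: left child of rat (depth 2)
doe: right child of asp (depth 2)
ant: left child of asp (depth 2)
yak: right child of rat (depth 2)
bee: left child of doe (depth 3)

gnu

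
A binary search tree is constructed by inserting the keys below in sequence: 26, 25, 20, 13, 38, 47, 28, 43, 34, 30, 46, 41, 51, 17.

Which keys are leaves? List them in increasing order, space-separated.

26: root
25: left child of 26 (depth 1)
20: left child of 25 (depth 2)
13: left child of 20 (depth 3)
38: right child of 26 (depth 1)
47: right child of 38 (depth 2)
28: left child of 38 (depth 2)
43: left child of 47 (depth 3)
34: right child of 28 (depth 3)
30: left child of 34 (depth 4)
46: right child of 43 (depth 4)
41: left child of 43 (depth 4)
51: right child of 47 (depth 3)
17: right child of 13 (depth 4)

17 30 41 46 51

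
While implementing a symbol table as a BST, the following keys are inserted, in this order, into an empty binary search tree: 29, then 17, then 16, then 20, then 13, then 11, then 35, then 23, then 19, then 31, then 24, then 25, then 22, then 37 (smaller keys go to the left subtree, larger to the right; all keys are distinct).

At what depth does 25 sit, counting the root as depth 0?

Insert 29: tree is empty, so 29 becomes the root.
Insert 17: 17 < 29 → go left. Place as left child of 29.
Insert 16: 16 < 29 → go left; 16 < 17 → go left. Place as left child of 17.
Insert 20: 20 < 29 → go left; 20 > 17 → go right. Place as right child of 17.
Insert 13: 13 < 29 → go left; 13 < 17 → go left; 13 < 16 → go left. Place as left child of 16.
Insert 11: 11 < 29 → go left; 11 < 17 → go left; 11 < 16 → go left; 11 < 13 → go left. Place as left child of 13.
Insert 35: 35 > 29 → go right. Place as right child of 29.
Insert 23: 23 < 29 → go left; 23 > 17 → go right; 23 > 20 → go right. Place as right child of 20.
Insert 19: 19 < 29 → go left; 19 > 17 → go right; 19 < 20 → go left. Place as left child of 20.
Insert 31: 31 > 29 → go right; 31 < 35 → go left. Place as left child of 35.
Insert 24: 24 < 29 → go left; 24 > 17 → go right; 24 > 20 → go right; 24 > 23 → go right. Place as right child of 23.
Insert 25: 25 < 29 → go left; 25 > 17 → go right; 25 > 20 → go right; 25 > 23 → go right; 25 > 24 → go right. Place as right child of 24.
Insert 22: 22 < 29 → go left; 22 > 17 → go right; 22 > 20 → go right; 22 < 23 → go left. Place as left child of 23.
Insert 37: 37 > 29 → go right; 37 > 35 → go right. Place as right child of 35.

Path to 25: 29 → 17 → 20 → 23 → 24 → 25, which is 5 edges.

5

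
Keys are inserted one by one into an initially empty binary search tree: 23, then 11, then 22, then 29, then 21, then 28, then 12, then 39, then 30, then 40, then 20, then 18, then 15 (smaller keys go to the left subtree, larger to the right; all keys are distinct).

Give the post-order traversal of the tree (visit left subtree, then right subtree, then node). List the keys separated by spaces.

15 18 20 12 21 22 11 28 30 40 39 29 23

23: root
11: left child of 23 (depth 1)
22: right child of 11 (depth 2)
29: right child of 23 (depth 1)
21: left child of 22 (depth 3)
28: left child of 29 (depth 2)
12: left child of 21 (depth 4)
39: right child of 29 (depth 2)
30: left child of 39 (depth 3)
40: right child of 39 (depth 3)
20: right child of 12 (depth 5)
18: left child of 20 (depth 6)
15: left child of 18 (depth 7)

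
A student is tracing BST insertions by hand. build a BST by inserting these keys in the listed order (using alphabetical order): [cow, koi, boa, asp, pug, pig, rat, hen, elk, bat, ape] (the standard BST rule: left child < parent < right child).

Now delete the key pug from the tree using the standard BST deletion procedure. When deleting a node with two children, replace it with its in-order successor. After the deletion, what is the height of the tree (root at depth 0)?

Resulting structure (node: left, right):
  cow: L=boa, R=koi
  koi: L=hen, R=pug
  boa: L=asp, R=–
  asp: L=ape, R=bat
  pug: L=pig, R=rat
  pig: L=–, R=–
  rat: L=–, R=–
  hen: L=elk, R=–
  elk: L=–, R=–
  bat: L=–, R=–
  ape: L=–, R=–

Delete pug (two children — replace with in-order successor).
After deletion, deepest node is pig at depth 3.

3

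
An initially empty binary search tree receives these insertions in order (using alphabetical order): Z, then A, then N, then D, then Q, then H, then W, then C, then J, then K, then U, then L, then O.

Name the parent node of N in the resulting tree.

A

Insert Z: tree is empty, so Z becomes the root.
Insert A: A < Z → go left. Place as left child of Z.
Insert N: N < Z → go left; N > A → go right. Place as right child of A.
Insert D: D < Z → go left; D > A → go right; D < N → go left. Place as left child of N.
Insert Q: Q < Z → go left; Q > A → go right; Q > N → go right. Place as right child of N.
Insert H: H < Z → go left; H > A → go right; H < N → go left; H > D → go right. Place as right child of D.
Insert W: W < Z → go left; W > A → go right; W > N → go right; W > Q → go right. Place as right child of Q.
Insert C: C < Z → go left; C > A → go right; C < N → go left; C < D → go left. Place as left child of D.
Insert J: J < Z → go left; J > A → go right; J < N → go left; J > D → go right; J > H → go right. Place as right child of H.
Insert K: K < Z → go left; K > A → go right; K < N → go left; K > D → go right; K > H → go right; K > J → go right. Place as right child of J.
Insert U: U < Z → go left; U > A → go right; U > N → go right; U > Q → go right; U < W → go left. Place as left child of W.
Insert L: L < Z → go left; L > A → go right; L < N → go left; L > D → go right; L > H → go right; L > J → go right; L > K → go right. Place as right child of K.
Insert O: O < Z → go left; O > A → go right; O > N → go right; O < Q → go left. Place as left child of Q.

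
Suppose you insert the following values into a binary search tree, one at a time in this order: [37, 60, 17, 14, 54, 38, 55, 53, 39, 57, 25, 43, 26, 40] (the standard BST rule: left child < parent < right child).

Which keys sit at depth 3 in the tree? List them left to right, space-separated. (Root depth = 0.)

Insert 37: tree is empty, so 37 becomes the root.
Insert 60: 60 > 37 → go right. Place as right child of 37.
Insert 17: 17 < 37 → go left. Place as left child of 37.
Insert 14: 14 < 37 → go left; 14 < 17 → go left. Place as left child of 17.
Insert 54: 54 > 37 → go right; 54 < 60 → go left. Place as left child of 60.
Insert 38: 38 > 37 → go right; 38 < 60 → go left; 38 < 54 → go left. Place as left child of 54.
Insert 55: 55 > 37 → go right; 55 < 60 → go left; 55 > 54 → go right. Place as right child of 54.
Insert 53: 53 > 37 → go right; 53 < 60 → go left; 53 < 54 → go left; 53 > 38 → go right. Place as right child of 38.
Insert 39: 39 > 37 → go right; 39 < 60 → go left; 39 < 54 → go left; 39 > 38 → go right; 39 < 53 → go left. Place as left child of 53.
Insert 57: 57 > 37 → go right; 57 < 60 → go left; 57 > 54 → go right; 57 > 55 → go right. Place as right child of 55.
Insert 25: 25 < 37 → go left; 25 > 17 → go right. Place as right child of 17.
Insert 43: 43 > 37 → go right; 43 < 60 → go left; 43 < 54 → go left; 43 > 38 → go right; 43 < 53 → go left; 43 > 39 → go right. Place as right child of 39.
Insert 26: 26 < 37 → go left; 26 > 17 → go right; 26 > 25 → go right. Place as right child of 25.
Insert 40: 40 > 37 → go right; 40 < 60 → go left; 40 < 54 → go left; 40 > 38 → go right; 40 < 53 → go left; 40 > 39 → go right; 40 < 43 → go left. Place as left child of 43.

26 38 55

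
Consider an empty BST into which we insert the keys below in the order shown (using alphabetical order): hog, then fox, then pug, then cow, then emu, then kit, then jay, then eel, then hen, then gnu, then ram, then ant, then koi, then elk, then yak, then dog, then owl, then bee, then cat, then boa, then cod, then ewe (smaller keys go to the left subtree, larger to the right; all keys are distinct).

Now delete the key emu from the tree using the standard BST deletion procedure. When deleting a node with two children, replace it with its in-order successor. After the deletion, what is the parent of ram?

pug

hog: root
fox: left child of hog (depth 1)
pug: right child of hog (depth 1)
cow: left child of fox (depth 2)
emu: right child of cow (depth 3)
kit: left child of pug (depth 2)
jay: left child of kit (depth 3)
eel: left child of emu (depth 4)
hen: right child of fox (depth 2)
gnu: left child of hen (depth 3)
ram: right child of pug (depth 2)
ant: left child of cow (depth 3)
koi: right child of kit (depth 3)
elk: right child of eel (depth 5)
yak: right child of ram (depth 3)
dog: left child of eel (depth 5)
owl: right child of koi (depth 4)
bee: right child of ant (depth 4)
cat: right child of bee (depth 5)
boa: left child of cat (depth 6)
cod: right child of cat (depth 6)
ewe: right child of emu (depth 4)

Delete emu (two children — replace with in-order successor).
After deletion, ram's parent is pug.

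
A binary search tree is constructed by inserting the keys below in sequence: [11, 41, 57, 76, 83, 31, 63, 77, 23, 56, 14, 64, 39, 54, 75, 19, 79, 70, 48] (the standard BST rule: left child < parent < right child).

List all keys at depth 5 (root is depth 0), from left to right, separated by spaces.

19 48 64 77

Insert 11: tree is empty, so 11 becomes the root.
Insert 41: 41 > 11 → go right. Place as right child of 11.
Insert 57: 57 > 11 → go right; 57 > 41 → go right. Place as right child of 41.
Insert 76: 76 > 11 → go right; 76 > 41 → go right; 76 > 57 → go right. Place as right child of 57.
Insert 83: 83 > 11 → go right; 83 > 41 → go right; 83 > 57 → go right; 83 > 76 → go right. Place as right child of 76.
Insert 31: 31 > 11 → go right; 31 < 41 → go left. Place as left child of 41.
Insert 63: 63 > 11 → go right; 63 > 41 → go right; 63 > 57 → go right; 63 < 76 → go left. Place as left child of 76.
Insert 77: 77 > 11 → go right; 77 > 41 → go right; 77 > 57 → go right; 77 > 76 → go right; 77 < 83 → go left. Place as left child of 83.
Insert 23: 23 > 11 → go right; 23 < 41 → go left; 23 < 31 → go left. Place as left child of 31.
Insert 56: 56 > 11 → go right; 56 > 41 → go right; 56 < 57 → go left. Place as left child of 57.
Insert 14: 14 > 11 → go right; 14 < 41 → go left; 14 < 31 → go left; 14 < 23 → go left. Place as left child of 23.
Insert 64: 64 > 11 → go right; 64 > 41 → go right; 64 > 57 → go right; 64 < 76 → go left; 64 > 63 → go right. Place as right child of 63.
Insert 39: 39 > 11 → go right; 39 < 41 → go left; 39 > 31 → go right. Place as right child of 31.
Insert 54: 54 > 11 → go right; 54 > 41 → go right; 54 < 57 → go left; 54 < 56 → go left. Place as left child of 56.
Insert 75: 75 > 11 → go right; 75 > 41 → go right; 75 > 57 → go right; 75 < 76 → go left; 75 > 63 → go right; 75 > 64 → go right. Place as right child of 64.
Insert 19: 19 > 11 → go right; 19 < 41 → go left; 19 < 31 → go left; 19 < 23 → go left; 19 > 14 → go right. Place as right child of 14.
Insert 79: 79 > 11 → go right; 79 > 41 → go right; 79 > 57 → go right; 79 > 76 → go right; 79 < 83 → go left; 79 > 77 → go right. Place as right child of 77.
Insert 70: 70 > 11 → go right; 70 > 41 → go right; 70 > 57 → go right; 70 < 76 → go left; 70 > 63 → go right; 70 > 64 → go right; 70 < 75 → go left. Place as left child of 75.
Insert 48: 48 > 11 → go right; 48 > 41 → go right; 48 < 57 → go left; 48 < 56 → go left; 48 < 54 → go left. Place as left child of 54.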